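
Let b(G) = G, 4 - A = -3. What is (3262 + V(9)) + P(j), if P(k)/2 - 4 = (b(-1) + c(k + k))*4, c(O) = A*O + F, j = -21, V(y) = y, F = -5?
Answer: 879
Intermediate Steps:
A = 7 (A = 4 - 1*(-3) = 4 + 3 = 7)
c(O) = -5 + 7*O (c(O) = 7*O - 5 = -5 + 7*O)
P(k) = -40 + 112*k (P(k) = 8 + 2*((-1 + (-5 + 7*(k + k)))*4) = 8 + 2*((-1 + (-5 + 7*(2*k)))*4) = 8 + 2*((-1 + (-5 + 14*k))*4) = 8 + 2*((-6 + 14*k)*4) = 8 + 2*(-24 + 56*k) = 8 + (-48 + 112*k) = -40 + 112*k)
(3262 + V(9)) + P(j) = (3262 + 9) + (-40 + 112*(-21)) = 3271 + (-40 - 2352) = 3271 - 2392 = 879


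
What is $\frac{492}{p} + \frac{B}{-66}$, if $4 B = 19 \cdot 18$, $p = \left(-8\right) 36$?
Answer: $- \frac{793}{264} \approx -3.0038$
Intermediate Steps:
$p = -288$
$B = \frac{171}{2}$ ($B = \frac{19 \cdot 18}{4} = \frac{1}{4} \cdot 342 = \frac{171}{2} \approx 85.5$)
$\frac{492}{p} + \frac{B}{-66} = \frac{492}{-288} + \frac{171}{2 \left(-66\right)} = 492 \left(- \frac{1}{288}\right) + \frac{171}{2} \left(- \frac{1}{66}\right) = - \frac{41}{24} - \frac{57}{44} = - \frac{793}{264}$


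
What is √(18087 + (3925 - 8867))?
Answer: √13145 ≈ 114.65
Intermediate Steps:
√(18087 + (3925 - 8867)) = √(18087 - 4942) = √13145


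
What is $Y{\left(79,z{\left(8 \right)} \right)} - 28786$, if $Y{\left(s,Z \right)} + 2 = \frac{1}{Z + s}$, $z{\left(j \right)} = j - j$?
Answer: $- \frac{2274251}{79} \approx -28788.0$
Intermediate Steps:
$z{\left(j \right)} = 0$
$Y{\left(s,Z \right)} = -2 + \frac{1}{Z + s}$
$Y{\left(79,z{\left(8 \right)} \right)} - 28786 = \frac{1 - 0 - 158}{0 + 79} - 28786 = \frac{1 + 0 - 158}{79} - 28786 = \frac{1}{79} \left(-157\right) - 28786 = - \frac{157}{79} - 28786 = - \frac{2274251}{79}$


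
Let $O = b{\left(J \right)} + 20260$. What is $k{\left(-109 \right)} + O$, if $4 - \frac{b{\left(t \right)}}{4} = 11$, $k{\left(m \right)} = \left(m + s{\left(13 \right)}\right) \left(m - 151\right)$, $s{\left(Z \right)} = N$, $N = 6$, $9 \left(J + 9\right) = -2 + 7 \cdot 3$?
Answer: $47012$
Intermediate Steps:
$J = - \frac{62}{9}$ ($J = -9 + \frac{-2 + 7 \cdot 3}{9} = -9 + \frac{-2 + 21}{9} = -9 + \frac{1}{9} \cdot 19 = -9 + \frac{19}{9} = - \frac{62}{9} \approx -6.8889$)
$s{\left(Z \right)} = 6$
$k{\left(m \right)} = \left(-151 + m\right) \left(6 + m\right)$ ($k{\left(m \right)} = \left(m + 6\right) \left(m - 151\right) = \left(6 + m\right) \left(-151 + m\right) = \left(-151 + m\right) \left(6 + m\right)$)
$b{\left(t \right)} = -28$ ($b{\left(t \right)} = 16 - 44 = -28$)
$O = 20232$ ($O = -28 + 20260 = 20232$)
$k{\left(-109 \right)} + O = \left(-906 + \left(-109\right)^{2} - -15805\right) + 20232 = \left(-906 + 11881 + 15805\right) + 20232 = 26780 + 20232 = 47012$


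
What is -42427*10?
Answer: -424270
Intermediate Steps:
-42427*10 = -203*2090 = -424270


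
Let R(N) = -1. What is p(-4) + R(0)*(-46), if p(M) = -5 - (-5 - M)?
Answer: 42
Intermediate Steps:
p(M) = M (p(M) = -5 + (5 + M) = M)
p(-4) + R(0)*(-46) = -4 - 1*(-46) = -4 + 46 = 42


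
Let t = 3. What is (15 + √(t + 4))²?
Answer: (15 + √7)² ≈ 311.37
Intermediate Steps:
(15 + √(t + 4))² = (15 + √(3 + 4))² = (15 + √7)²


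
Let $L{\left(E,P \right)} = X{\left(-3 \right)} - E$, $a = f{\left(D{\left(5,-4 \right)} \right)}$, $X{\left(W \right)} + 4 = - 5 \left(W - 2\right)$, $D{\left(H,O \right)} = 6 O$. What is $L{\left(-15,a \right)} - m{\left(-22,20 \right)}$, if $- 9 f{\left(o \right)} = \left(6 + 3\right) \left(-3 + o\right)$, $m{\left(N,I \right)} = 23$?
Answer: $13$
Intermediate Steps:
$X{\left(W \right)} = 6 - 5 W$ ($X{\left(W \right)} = -4 - 5 \left(W - 2\right) = -4 - 5 \left(-2 + W\right) = -4 - \left(-10 + 5 W\right) = 6 - 5 W$)
$f{\left(o \right)} = 3 - o$ ($f{\left(o \right)} = - \frac{\left(6 + 3\right) \left(-3 + o\right)}{9} = - \frac{9 \left(-3 + o\right)}{9} = - \frac{-27 + 9 o}{9} = 3 - o$)
$a = 27$ ($a = 3 - 6 \left(-4\right) = 3 - -24 = 3 + 24 = 27$)
$L{\left(E,P \right)} = 21 - E$ ($L{\left(E,P \right)} = \left(6 - -15\right) - E = \left(6 + 15\right) - E = 21 - E$)
$L{\left(-15,a \right)} - m{\left(-22,20 \right)} = \left(21 - -15\right) - 23 = \left(21 + 15\right) - 23 = 36 - 23 = 13$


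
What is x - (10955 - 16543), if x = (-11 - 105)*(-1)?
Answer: 5704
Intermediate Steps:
x = 116 (x = -116*(-1) = 116)
x - (10955 - 16543) = 116 - (10955 - 16543) = 116 - 1*(-5588) = 116 + 5588 = 5704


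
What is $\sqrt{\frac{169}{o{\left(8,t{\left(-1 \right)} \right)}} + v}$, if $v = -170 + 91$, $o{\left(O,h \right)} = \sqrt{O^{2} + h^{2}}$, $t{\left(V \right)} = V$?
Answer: $\frac{\sqrt{-1975 + 65 \sqrt{65}}}{5} \approx 7.6183 i$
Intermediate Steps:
$v = -79$
$\sqrt{\frac{169}{o{\left(8,t{\left(-1 \right)} \right)}} + v} = \sqrt{\frac{169}{\sqrt{8^{2} + \left(-1\right)^{2}}} - 79} = \sqrt{\frac{169}{\sqrt{64 + 1}} - 79} = \sqrt{\frac{169}{\sqrt{65}} - 79} = \sqrt{169 \frac{\sqrt{65}}{65} - 79} = \sqrt{\frac{13 \sqrt{65}}{5} - 79} = \sqrt{-79 + \frac{13 \sqrt{65}}{5}}$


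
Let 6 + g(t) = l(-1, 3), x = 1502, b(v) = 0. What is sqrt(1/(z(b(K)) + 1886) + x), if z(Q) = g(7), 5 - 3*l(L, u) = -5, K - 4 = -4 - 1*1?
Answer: sqrt(1917904478)/1130 ≈ 38.756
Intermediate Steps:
K = -1 (K = 4 + (-4 - 1*1) = 4 + (-4 - 1) = 4 - 5 = -1)
l(L, u) = 10/3 (l(L, u) = 5/3 - 1/3*(-5) = 5/3 + 5/3 = 10/3)
g(t) = -8/3 (g(t) = -6 + 10/3 = -8/3)
z(Q) = -8/3
sqrt(1/(z(b(K)) + 1886) + x) = sqrt(1/(-8/3 + 1886) + 1502) = sqrt(1/(5650/3) + 1502) = sqrt(3/5650 + 1502) = sqrt(8486303/5650) = sqrt(1917904478)/1130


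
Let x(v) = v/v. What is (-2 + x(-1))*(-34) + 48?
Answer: 82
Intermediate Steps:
x(v) = 1
(-2 + x(-1))*(-34) + 48 = (-2 + 1)*(-34) + 48 = -1*(-34) + 48 = 34 + 48 = 82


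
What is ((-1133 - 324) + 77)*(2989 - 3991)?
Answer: 1382760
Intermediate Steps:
((-1133 - 324) + 77)*(2989 - 3991) = (-1457 + 77)*(-1002) = -1380*(-1002) = 1382760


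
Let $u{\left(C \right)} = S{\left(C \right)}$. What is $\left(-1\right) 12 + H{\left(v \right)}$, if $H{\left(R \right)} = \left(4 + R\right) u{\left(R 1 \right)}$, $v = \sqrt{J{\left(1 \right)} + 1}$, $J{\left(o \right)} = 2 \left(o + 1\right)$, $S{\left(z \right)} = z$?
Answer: $-7 + 4 \sqrt{5} \approx 1.9443$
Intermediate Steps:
$J{\left(o \right)} = 2 + 2 o$ ($J{\left(o \right)} = 2 \left(1 + o\right) = 2 + 2 o$)
$v = \sqrt{5}$ ($v = \sqrt{\left(2 + 2 \cdot 1\right) + 1} = \sqrt{\left(2 + 2\right) + 1} = \sqrt{4 + 1} = \sqrt{5} \approx 2.2361$)
$u{\left(C \right)} = C$
$H{\left(R \right)} = R \left(4 + R\right)$ ($H{\left(R \right)} = \left(4 + R\right) R 1 = \left(4 + R\right) R = R \left(4 + R\right)$)
$\left(-1\right) 12 + H{\left(v \right)} = \left(-1\right) 12 + \sqrt{5} \left(4 + \sqrt{5}\right) = -12 + \sqrt{5} \left(4 + \sqrt{5}\right)$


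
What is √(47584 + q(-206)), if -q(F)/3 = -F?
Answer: √46966 ≈ 216.72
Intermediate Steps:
q(F) = 3*F (q(F) = -(-3)*F = 3*F)
√(47584 + q(-206)) = √(47584 + 3*(-206)) = √(47584 - 618) = √46966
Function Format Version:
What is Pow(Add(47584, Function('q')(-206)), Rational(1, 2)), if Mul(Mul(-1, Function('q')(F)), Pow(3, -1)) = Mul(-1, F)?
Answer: Pow(46966, Rational(1, 2)) ≈ 216.72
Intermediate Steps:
Function('q')(F) = Mul(3, F) (Function('q')(F) = Mul(-3, Mul(-1, F)) = Mul(3, F))
Pow(Add(47584, Function('q')(-206)), Rational(1, 2)) = Pow(Add(47584, Mul(3, -206)), Rational(1, 2)) = Pow(Add(47584, -618), Rational(1, 2)) = Pow(46966, Rational(1, 2))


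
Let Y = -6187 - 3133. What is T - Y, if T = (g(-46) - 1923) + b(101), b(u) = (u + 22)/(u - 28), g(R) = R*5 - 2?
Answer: 523168/73 ≈ 7166.7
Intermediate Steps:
g(R) = -2 + 5*R (g(R) = 5*R - 2 = -2 + 5*R)
b(u) = (22 + u)/(-28 + u)
T = -157192/73 (T = ((-2 + 5*(-46)) - 1923) + (22 + 101)/(-28 + 101) = ((-2 - 230) - 1923) + 123/73 = (-232 - 1923) + (1/73)*123 = -2155 + 123/73 = -157192/73 ≈ -2153.3)
Y = -9320
T - Y = -157192/73 - 1*(-9320) = -157192/73 + 9320 = 523168/73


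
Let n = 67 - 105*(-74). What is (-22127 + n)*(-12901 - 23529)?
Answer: 520584700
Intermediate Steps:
n = 7837 (n = 67 + 7770 = 7837)
(-22127 + n)*(-12901 - 23529) = (-22127 + 7837)*(-12901 - 23529) = -14290*(-36430) = 520584700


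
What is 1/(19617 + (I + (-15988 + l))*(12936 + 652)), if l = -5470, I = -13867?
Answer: -1/479976483 ≈ -2.0834e-9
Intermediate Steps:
1/(19617 + (I + (-15988 + l))*(12936 + 652)) = 1/(19617 + (-13867 + (-15988 - 5470))*(12936 + 652)) = 1/(19617 + (-13867 - 21458)*13588) = 1/(19617 - 35325*13588) = 1/(19617 - 479996100) = 1/(-479976483) = -1/479976483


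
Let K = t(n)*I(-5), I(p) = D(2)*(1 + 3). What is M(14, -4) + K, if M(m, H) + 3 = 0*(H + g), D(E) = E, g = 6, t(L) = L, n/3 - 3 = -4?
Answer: -27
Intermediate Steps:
n = -3 (n = 9 + 3*(-4) = 9 - 12 = -3)
I(p) = 8 (I(p) = 2*(1 + 3) = 2*4 = 8)
M(m, H) = -3 (M(m, H) = -3 + 0*(H + 6) = -3 + 0*(6 + H) = -3 + 0 = -3)
K = -24 (K = -3*8 = -24)
M(14, -4) + K = -3 - 24 = -27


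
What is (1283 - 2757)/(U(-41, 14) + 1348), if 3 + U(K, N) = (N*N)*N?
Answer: -1474/4089 ≈ -0.36048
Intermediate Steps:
U(K, N) = -3 + N³ (U(K, N) = -3 + (N*N)*N = -3 + N²*N = -3 + N³)
(1283 - 2757)/(U(-41, 14) + 1348) = (1283 - 2757)/((-3 + 14³) + 1348) = -1474/((-3 + 2744) + 1348) = -1474/(2741 + 1348) = -1474/4089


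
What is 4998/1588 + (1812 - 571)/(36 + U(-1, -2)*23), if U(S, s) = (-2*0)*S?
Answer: 537659/14292 ≈ 37.620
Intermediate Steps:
U(S, s) = 0 (U(S, s) = 0*S = 0)
4998/1588 + (1812 - 571)/(36 + U(-1, -2)*23) = 4998/1588 + (1812 - 571)/(36 + 0*23) = 4998*(1/1588) + 1241/(36 + 0) = 2499/794 + 1241/36 = 537659/14292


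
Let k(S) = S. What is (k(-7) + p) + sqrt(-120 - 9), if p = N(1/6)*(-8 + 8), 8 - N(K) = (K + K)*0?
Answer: -7 + I*sqrt(129) ≈ -7.0 + 11.358*I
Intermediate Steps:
N(K) = 8 (N(K) = 8 - (K + K)*0 = 8 - 2*K*0 = 8 - 1*0 = 8 + 0 = 8)
p = 0 (p = 8*(-8 + 8) = 8*0 = 0)
(k(-7) + p) + sqrt(-120 - 9) = (-7 + 0) + sqrt(-120 - 9) = -7 + sqrt(-129) = -7 + I*sqrt(129)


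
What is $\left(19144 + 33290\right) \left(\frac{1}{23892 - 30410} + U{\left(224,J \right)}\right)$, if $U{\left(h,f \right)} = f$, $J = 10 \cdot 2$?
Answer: $\frac{3417621903}{3259} \approx 1.0487 \cdot 10^{6}$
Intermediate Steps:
$J = 20$
$\left(19144 + 33290\right) \left(\frac{1}{23892 - 30410} + U{\left(224,J \right)}\right) = \left(19144 + 33290\right) \left(\frac{1}{23892 - 30410} + 20\right) = 52434 \left(\frac{1}{-6518} + 20\right) = 52434 \left(- \frac{1}{6518} + 20\right) = 52434 \cdot \frac{130359}{6518} = \frac{3417621903}{3259}$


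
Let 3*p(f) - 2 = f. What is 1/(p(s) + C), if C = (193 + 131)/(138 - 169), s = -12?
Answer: -93/1282 ≈ -0.072543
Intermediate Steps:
p(f) = ⅔ + f/3
C = -324/31 (C = 324/(-31) = 324*(-1/31) = -324/31 ≈ -10.452)
1/(p(s) + C) = 1/((⅔ + (⅓)*(-12)) - 324/31) = 1/((⅔ - 4) - 324/31) = 1/(-10/3 - 324/31) = 1/(-1282/93) = -93/1282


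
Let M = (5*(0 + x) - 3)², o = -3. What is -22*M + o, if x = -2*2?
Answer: -11641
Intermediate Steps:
x = -4
M = 529 (M = (5*(0 - 4) - 3)² = (5*(-4) - 3)² = (-20 - 3)² = (-23)² = 529)
-22*M + o = -22*529 - 3 = -11638 - 3 = -11641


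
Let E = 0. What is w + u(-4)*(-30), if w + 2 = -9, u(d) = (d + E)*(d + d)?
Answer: -971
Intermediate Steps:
u(d) = 2*d² (u(d) = (d + 0)*(d + d) = d*(2*d) = 2*d²)
w = -11 (w = -2 - 9 = -11)
w + u(-4)*(-30) = -11 + (2*(-4)²)*(-30) = -11 + (2*16)*(-30) = -11 + 32*(-30) = -11 - 960 = -971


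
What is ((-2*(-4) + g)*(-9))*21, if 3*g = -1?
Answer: -1449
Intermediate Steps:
g = -1/3 (g = (1/3)*(-1) = -1/3 ≈ -0.33333)
((-2*(-4) + g)*(-9))*21 = ((-2*(-4) - 1/3)*(-9))*21 = ((8 - 1/3)*(-9))*21 = ((23/3)*(-9))*21 = -69*21 = -1449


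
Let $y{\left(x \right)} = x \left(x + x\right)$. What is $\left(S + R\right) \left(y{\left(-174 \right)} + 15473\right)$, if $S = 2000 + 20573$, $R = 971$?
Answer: $1789932600$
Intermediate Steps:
$y{\left(x \right)} = 2 x^{2}$ ($y{\left(x \right)} = x 2 x = 2 x^{2}$)
$S = 22573$
$\left(S + R\right) \left(y{\left(-174 \right)} + 15473\right) = \left(22573 + 971\right) \left(2 \left(-174\right)^{2} + 15473\right) = 23544 \left(2 \cdot 30276 + 15473\right) = 23544 \left(60552 + 15473\right) = 23544 \cdot 76025 = 1789932600$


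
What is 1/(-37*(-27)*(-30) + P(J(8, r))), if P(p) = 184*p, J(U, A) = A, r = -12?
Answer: -1/32178 ≈ -3.1077e-5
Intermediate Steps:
1/(-37*(-27)*(-30) + P(J(8, r))) = 1/(-37*(-27)*(-30) + 184*(-12)) = 1/(999*(-30) - 2208) = 1/(-29970 - 2208) = 1/(-32178) = -1/32178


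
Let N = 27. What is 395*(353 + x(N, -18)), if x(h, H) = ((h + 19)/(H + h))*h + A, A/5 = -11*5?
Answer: 85320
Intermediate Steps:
A = -275 (A = 5*(-11*5) = 5*(-55) = -275)
x(h, H) = -275 + h*(19 + h)/(H + h) (x(h, H) = ((h + 19)/(H + h))*h - 275 = ((19 + h)/(H + h))*h - 275 = h*(19 + h)/(H + h) - 275 = -275 + h*(19 + h)/(H + h))
395*(353 + x(N, -18)) = 395*(353 + (27**2 - 275*(-18) - 256*27)/(-18 + 27)) = 395*(353 + (729 + 4950 - 6912)/9) = 395*(353 + (1/9)*(-1233)) = 395*(353 - 137) = 395*216 = 85320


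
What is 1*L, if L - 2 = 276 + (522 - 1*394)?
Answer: 406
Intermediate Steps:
L = 406 (L = 2 + (276 + (522 - 1*394)) = 2 + (276 + (522 - 394)) = 2 + (276 + 128) = 2 + 404 = 406)
1*L = 1*406 = 406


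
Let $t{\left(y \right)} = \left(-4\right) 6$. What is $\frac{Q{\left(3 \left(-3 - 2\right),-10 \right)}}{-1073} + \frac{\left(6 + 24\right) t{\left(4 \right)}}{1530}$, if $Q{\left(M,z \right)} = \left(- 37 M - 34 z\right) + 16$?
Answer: $- \frac{24071}{18241} \approx -1.3196$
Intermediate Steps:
$t{\left(y \right)} = -24$
$Q{\left(M,z \right)} = 16 - 37 M - 34 z$
$\frac{Q{\left(3 \left(-3 - 2\right),-10 \right)}}{-1073} + \frac{\left(6 + 24\right) t{\left(4 \right)}}{1530} = \frac{16 - 37 \cdot 3 \left(-3 - 2\right) - -340}{-1073} + \frac{\left(6 + 24\right) \left(-24\right)}{1530} = \left(16 - 37 \cdot 3 \left(-5\right) + 340\right) \left(- \frac{1}{1073}\right) + 30 \left(-24\right) \frac{1}{1530} = \left(16 - -555 + 340\right) \left(- \frac{1}{1073}\right) - \frac{8}{17} = \left(16 + 555 + 340\right) \left(- \frac{1}{1073}\right) - \frac{8}{17} = 911 \left(- \frac{1}{1073}\right) - \frac{8}{17} = - \frac{911}{1073} - \frac{8}{17} = - \frac{24071}{18241}$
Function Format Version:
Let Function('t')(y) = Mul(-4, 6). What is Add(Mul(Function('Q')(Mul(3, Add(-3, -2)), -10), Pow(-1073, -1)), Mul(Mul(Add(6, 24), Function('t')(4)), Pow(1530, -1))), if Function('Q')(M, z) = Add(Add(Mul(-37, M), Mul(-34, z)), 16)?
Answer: Rational(-24071, 18241) ≈ -1.3196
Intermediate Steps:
Function('t')(y) = -24
Function('Q')(M, z) = Add(16, Mul(-37, M), Mul(-34, z))
Add(Mul(Function('Q')(Mul(3, Add(-3, -2)), -10), Pow(-1073, -1)), Mul(Mul(Add(6, 24), Function('t')(4)), Pow(1530, -1))) = Add(Mul(Add(16, Mul(-37, Mul(3, Add(-3, -2))), Mul(-34, -10)), Pow(-1073, -1)), Mul(Mul(Add(6, 24), -24), Pow(1530, -1))) = Add(Mul(Add(16, Mul(-37, Mul(3, -5)), 340), Rational(-1, 1073)), Mul(Mul(30, -24), Rational(1, 1530))) = Add(Mul(Add(16, Mul(-37, -15), 340), Rational(-1, 1073)), Mul(-720, Rational(1, 1530))) = Add(Mul(Add(16, 555, 340), Rational(-1, 1073)), Rational(-8, 17)) = Add(Mul(911, Rational(-1, 1073)), Rational(-8, 17)) = Add(Rational(-911, 1073), Rational(-8, 17)) = Rational(-24071, 18241)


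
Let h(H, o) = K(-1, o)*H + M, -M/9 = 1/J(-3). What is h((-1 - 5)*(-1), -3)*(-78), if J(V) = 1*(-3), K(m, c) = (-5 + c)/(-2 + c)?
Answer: -4914/5 ≈ -982.80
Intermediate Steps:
K(m, c) = (-5 + c)/(-2 + c)
J(V) = -3
M = 3 (M = -9/(-3) = -9*(-⅓) = 3)
h(H, o) = 3 + H*(-5 + o)/(-2 + o) (h(H, o) = ((-5 + o)/(-2 + o))*H + 3 = H*(-5 + o)/(-2 + o) + 3 = 3 + H*(-5 + o)/(-2 + o))
h((-1 - 5)*(-1), -3)*(-78) = ((-6 + 3*(-3) + ((-1 - 5)*(-1))*(-5 - 3))/(-2 - 3))*(-78) = ((-6 - 9 - 6*(-1)*(-8))/(-5))*(-78) = -(-6 - 9 + 6*(-8))/5*(-78) = -(-6 - 9 - 48)/5*(-78) = -⅕*(-63)*(-78) = (63/5)*(-78) = -4914/5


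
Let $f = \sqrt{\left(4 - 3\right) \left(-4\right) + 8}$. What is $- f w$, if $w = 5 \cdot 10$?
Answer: $-100$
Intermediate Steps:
$w = 50$
$f = 2$ ($f = \sqrt{1 \left(-4\right) + 8} = \sqrt{-4 + 8} = \sqrt{4} = 2$)
$- f w = \left(-1\right) 2 \cdot 50 = \left(-2\right) 50 = -100$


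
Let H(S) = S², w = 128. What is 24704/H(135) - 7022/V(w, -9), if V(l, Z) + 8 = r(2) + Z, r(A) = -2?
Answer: 128445326/346275 ≈ 370.93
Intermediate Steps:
V(l, Z) = -10 + Z (V(l, Z) = -8 + (-2 + Z) = -10 + Z)
24704/H(135) - 7022/V(w, -9) = 24704/(135²) - 7022/(-10 - 9) = 24704/18225 - 7022/(-19) = 24704*(1/18225) - 7022*(-1/19) = 24704/18225 + 7022/19 = 128445326/346275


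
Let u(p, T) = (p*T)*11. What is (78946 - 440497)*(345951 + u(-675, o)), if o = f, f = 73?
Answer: 70890750774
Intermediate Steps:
o = 73
u(p, T) = 11*T*p (u(p, T) = (T*p)*11 = 11*T*p)
(78946 - 440497)*(345951 + u(-675, o)) = (78946 - 440497)*(345951 + 11*73*(-675)) = -361551*(345951 - 542025) = -361551*(-196074) = 70890750774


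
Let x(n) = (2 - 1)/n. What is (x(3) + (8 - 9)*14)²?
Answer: 1681/9 ≈ 186.78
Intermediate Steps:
x(n) = 1/n
(x(3) + (8 - 9)*14)² = (1/3 + (8 - 9)*14)² = (⅓ - 1*14)² = (⅓ - 14)² = (-41/3)² = 1681/9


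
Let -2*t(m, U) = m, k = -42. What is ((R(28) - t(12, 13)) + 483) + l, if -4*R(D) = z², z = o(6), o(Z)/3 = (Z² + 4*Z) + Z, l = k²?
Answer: -7548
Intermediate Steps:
t(m, U) = -m/2
l = 1764 (l = (-42)² = 1764)
o(Z) = 3*Z² + 15*Z (o(Z) = 3*((Z² + 4*Z) + Z) = 3*(Z² + 5*Z) = 3*Z² + 15*Z)
z = 198 (z = 3*6*(5 + 6) = 3*6*11 = 198)
R(D) = -9801 (R(D) = -¼*198² = -¼*39204 = -9801)
((R(28) - t(12, 13)) + 483) + l = ((-9801 - (-1)*12/2) + 483) + 1764 = ((-9801 - 1*(-6)) + 483) + 1764 = ((-9801 + 6) + 483) + 1764 = (-9795 + 483) + 1764 = -9312 + 1764 = -7548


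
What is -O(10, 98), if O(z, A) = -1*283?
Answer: 283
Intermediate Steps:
O(z, A) = -283
-O(10, 98) = -1*(-283) = 283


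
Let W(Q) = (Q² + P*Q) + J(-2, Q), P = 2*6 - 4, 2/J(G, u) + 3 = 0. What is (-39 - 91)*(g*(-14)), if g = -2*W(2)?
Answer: -211120/3 ≈ -70373.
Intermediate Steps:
J(G, u) = -⅔ (J(G, u) = 2/(-3 + 0) = 2/(-3) = 2*(-⅓) = -⅔)
P = 8 (P = 12 - 4 = 8)
W(Q) = -⅔ + Q² + 8*Q (W(Q) = (Q² + 8*Q) - ⅔ = -⅔ + Q² + 8*Q)
g = -116/3 (g = -2*(-⅔ + 2² + 8*2) = -2*(-⅔ + 4 + 16) = -2*58/3 = -116/3 ≈ -38.667)
(-39 - 91)*(g*(-14)) = (-39 - 91)*(-116/3*(-14)) = -130*1624/3 = -211120/3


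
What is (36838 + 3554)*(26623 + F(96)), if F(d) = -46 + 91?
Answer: 1077173856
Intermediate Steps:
F(d) = 45
(36838 + 3554)*(26623 + F(96)) = (36838 + 3554)*(26623 + 45) = 40392*26668 = 1077173856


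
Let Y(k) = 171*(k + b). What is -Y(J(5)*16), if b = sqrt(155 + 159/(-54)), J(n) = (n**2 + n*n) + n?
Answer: -150480 - 57*sqrt(5474)/2 ≈ -1.5259e+5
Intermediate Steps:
J(n) = n + 2*n**2 (J(n) = (n**2 + n**2) + n = 2*n**2 + n = n + 2*n**2)
b = sqrt(5474)/6 (b = sqrt(155 + 159*(-1/54)) = sqrt(155 - 53/18) = sqrt(2737/18) = sqrt(5474)/6 ≈ 12.331)
Y(k) = 171*k + 57*sqrt(5474)/2 (Y(k) = 171*(k + sqrt(5474)/6) = 171*k + 57*sqrt(5474)/2)
-Y(J(5)*16) = -(171*((5*(1 + 2*5))*16) + 57*sqrt(5474)/2) = -(171*((5*(1 + 10))*16) + 57*sqrt(5474)/2) = -(171*((5*11)*16) + 57*sqrt(5474)/2) = -(171*(55*16) + 57*sqrt(5474)/2) = -(171*880 + 57*sqrt(5474)/2) = -(150480 + 57*sqrt(5474)/2) = -150480 - 57*sqrt(5474)/2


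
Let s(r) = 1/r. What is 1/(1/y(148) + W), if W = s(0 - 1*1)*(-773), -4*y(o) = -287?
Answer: 287/221855 ≈ 0.0012936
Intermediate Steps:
y(o) = 287/4 (y(o) = -¼*(-287) = 287/4)
W = 773 (W = -773/(0 - 1*1) = -773/(0 - 1) = -773/(-1) = -1*(-773) = 773)
1/(1/y(148) + W) = 1/(1/(287/4) + 773) = 1/(4/287 + 773) = 1/(221855/287) = 287/221855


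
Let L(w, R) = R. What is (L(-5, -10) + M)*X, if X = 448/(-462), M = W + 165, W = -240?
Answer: 2720/33 ≈ 82.424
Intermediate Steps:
M = -75 (M = -240 + 165 = -75)
X = -32/33 (X = 448*(-1/462) = -32/33 ≈ -0.96970)
(L(-5, -10) + M)*X = (-10 - 75)*(-32/33) = -85*(-32/33) = 2720/33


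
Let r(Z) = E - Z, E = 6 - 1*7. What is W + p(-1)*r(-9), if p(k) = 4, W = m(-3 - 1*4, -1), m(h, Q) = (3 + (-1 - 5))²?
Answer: 41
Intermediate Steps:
E = -1 (E = 6 - 7 = -1)
m(h, Q) = 9 (m(h, Q) = (3 - 6)² = (-3)² = 9)
W = 9
r(Z) = -1 - Z
W + p(-1)*r(-9) = 9 + 4*(-1 - 1*(-9)) = 9 + 4*(-1 + 9) = 9 + 4*8 = 9 + 32 = 41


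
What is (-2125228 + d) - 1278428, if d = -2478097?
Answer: -5881753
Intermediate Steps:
(-2125228 + d) - 1278428 = (-2125228 - 2478097) - 1278428 = -4603325 - 1278428 = -5881753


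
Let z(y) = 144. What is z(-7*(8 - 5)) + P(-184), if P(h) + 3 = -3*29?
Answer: 54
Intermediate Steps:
P(h) = -90 (P(h) = -3 - 3*29 = -3 - 87 = -90)
z(-7*(8 - 5)) + P(-184) = 144 - 90 = 54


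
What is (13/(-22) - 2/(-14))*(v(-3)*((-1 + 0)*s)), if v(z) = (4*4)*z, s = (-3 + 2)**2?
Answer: -1656/77 ≈ -21.507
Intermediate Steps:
s = 1 (s = (-1)**2 = 1)
v(z) = 16*z
(13/(-22) - 2/(-14))*(v(-3)*((-1 + 0)*s)) = (13/(-22) - 2/(-14))*((16*(-3))*((-1 + 0)*1)) = (13*(-1/22) - 2*(-1/14))*(-(-48)) = (-13/22 + 1/7)*(-48*(-1)) = -69/154*48 = -1656/77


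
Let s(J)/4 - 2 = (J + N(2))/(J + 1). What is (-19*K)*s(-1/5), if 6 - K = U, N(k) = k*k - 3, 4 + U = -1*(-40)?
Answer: 6840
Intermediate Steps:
U = 36 (U = -4 - 1*(-40) = -4 + 40 = 36)
N(k) = -3 + k**2 (N(k) = k**2 - 3 = -3 + k**2)
s(J) = 12 (s(J) = 8 + 4*((J + (-3 + 2**2))/(J + 1)) = 8 + 4*((J + (-3 + 4))/(1 + J)) = 8 + 4*((J + 1)/(1 + J)) = 8 + 4*((1 + J)/(1 + J)) = 8 + 4*1 = 8 + 4 = 12)
K = -30 (K = 6 - 1*36 = 6 - 36 = -30)
(-19*K)*s(-1/5) = -19*(-30)*12 = 570*12 = 6840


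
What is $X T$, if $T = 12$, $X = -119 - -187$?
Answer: $816$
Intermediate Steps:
$X = 68$ ($X = -119 + 187 = 68$)
$X T = 68 \cdot 12 = 816$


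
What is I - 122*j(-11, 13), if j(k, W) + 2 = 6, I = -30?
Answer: -518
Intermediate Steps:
j(k, W) = 4 (j(k, W) = -2 + 6 = 4)
I - 122*j(-11, 13) = -30 - 122*4 = -30 - 488 = -518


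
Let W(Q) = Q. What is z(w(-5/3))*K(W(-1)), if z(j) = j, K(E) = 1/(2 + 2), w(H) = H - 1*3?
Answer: -7/6 ≈ -1.1667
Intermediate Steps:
w(H) = -3 + H (w(H) = H - 3 = -3 + H)
K(E) = ¼ (K(E) = 1/4 = ¼)
z(w(-5/3))*K(W(-1)) = (-3 - 5/3)*(¼) = -14/3*¼ = -7/6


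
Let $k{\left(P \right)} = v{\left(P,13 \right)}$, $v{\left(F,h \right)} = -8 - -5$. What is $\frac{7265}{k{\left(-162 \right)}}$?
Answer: $- \frac{7265}{3} \approx -2421.7$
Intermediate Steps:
$v{\left(F,h \right)} = -3$ ($v{\left(F,h \right)} = -8 + 5 = -3$)
$k{\left(P \right)} = -3$
$\frac{7265}{k{\left(-162 \right)}} = \frac{7265}{-3} = 7265 \left(- \frac{1}{3}\right) = - \frac{7265}{3}$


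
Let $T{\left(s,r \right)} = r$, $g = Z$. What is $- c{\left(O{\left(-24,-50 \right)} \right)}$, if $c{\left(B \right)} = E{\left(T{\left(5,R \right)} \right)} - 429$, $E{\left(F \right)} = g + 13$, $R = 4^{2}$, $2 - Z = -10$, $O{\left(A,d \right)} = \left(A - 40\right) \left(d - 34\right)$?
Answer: $404$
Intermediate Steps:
$O{\left(A,d \right)} = \left(-40 + A\right) \left(-34 + d\right)$
$Z = 12$ ($Z = 2 - -10 = 2 + 10 = 12$)
$g = 12$
$R = 16$
$E{\left(F \right)} = 25$ ($E{\left(F \right)} = 12 + 13 = 25$)
$c{\left(B \right)} = -404$ ($c{\left(B \right)} = 25 - 429 = -404$)
$- c{\left(O{\left(-24,-50 \right)} \right)} = \left(-1\right) \left(-404\right) = 404$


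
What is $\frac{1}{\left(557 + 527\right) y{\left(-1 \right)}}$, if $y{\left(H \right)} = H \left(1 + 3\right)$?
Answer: $- \frac{1}{4336} \approx -0.00023063$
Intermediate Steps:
$y{\left(H \right)} = 4 H$ ($y{\left(H \right)} = H 4 = 4 H$)
$\frac{1}{\left(557 + 527\right) y{\left(-1 \right)}} = \frac{1}{\left(557 + 527\right) 4 \left(-1\right)} = \frac{1}{1084 \left(-4\right)} = \frac{1}{1084} \left(- \frac{1}{4}\right) = - \frac{1}{4336}$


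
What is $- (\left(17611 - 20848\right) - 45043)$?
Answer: $48280$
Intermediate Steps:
$- (\left(17611 - 20848\right) - 45043) = - (-3237 - 45043) = \left(-1\right) \left(-48280\right) = 48280$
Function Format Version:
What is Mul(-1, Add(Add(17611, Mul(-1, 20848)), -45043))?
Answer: 48280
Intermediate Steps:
Mul(-1, Add(Add(17611, Mul(-1, 20848)), -45043)) = Mul(-1, Add(Add(17611, -20848), -45043)) = Mul(-1, Add(-3237, -45043)) = Mul(-1, -48280) = 48280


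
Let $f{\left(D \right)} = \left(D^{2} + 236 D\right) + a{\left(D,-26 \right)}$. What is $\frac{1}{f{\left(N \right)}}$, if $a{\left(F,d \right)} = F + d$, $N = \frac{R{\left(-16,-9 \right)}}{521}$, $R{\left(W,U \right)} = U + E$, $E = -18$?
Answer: $- \frac{271441}{10390616} \approx -0.026124$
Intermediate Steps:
$R{\left(W,U \right)} = -18 + U$ ($R{\left(W,U \right)} = U - 18 = -18 + U$)
$N = - \frac{27}{521}$ ($N = \frac{-18 - 9}{521} = \left(-27\right) \frac{1}{521} = - \frac{27}{521} \approx -0.051823$)
$f{\left(D \right)} = -26 + D^{2} + 237 D$ ($f{\left(D \right)} = \left(D^{2} + 236 D\right) + \left(D - 26\right) = \left(D^{2} + 236 D\right) + \left(-26 + D\right) = -26 + D^{2} + 237 D$)
$\frac{1}{f{\left(N \right)}} = \frac{1}{-26 + \left(- \frac{27}{521}\right)^{2} + 237 \left(- \frac{27}{521}\right)} = \frac{1}{-26 + \frac{729}{271441} - \frac{6399}{521}} = \frac{1}{- \frac{10390616}{271441}} = - \frac{271441}{10390616}$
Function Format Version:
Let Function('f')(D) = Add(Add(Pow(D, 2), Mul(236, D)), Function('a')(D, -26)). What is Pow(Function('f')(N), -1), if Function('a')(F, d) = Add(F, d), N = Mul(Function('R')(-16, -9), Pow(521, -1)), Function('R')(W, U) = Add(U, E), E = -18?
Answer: Rational(-271441, 10390616) ≈ -0.026124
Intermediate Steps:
Function('R')(W, U) = Add(-18, U) (Function('R')(W, U) = Add(U, -18) = Add(-18, U))
N = Rational(-27, 521) (N = Mul(Add(-18, -9), Pow(521, -1)) = Mul(-27, Rational(1, 521)) = Rational(-27, 521) ≈ -0.051823)
Function('f')(D) = Add(-26, Pow(D, 2), Mul(237, D)) (Function('f')(D) = Add(Add(Pow(D, 2), Mul(236, D)), Add(D, -26)) = Add(Add(Pow(D, 2), Mul(236, D)), Add(-26, D)) = Add(-26, Pow(D, 2), Mul(237, D)))
Pow(Function('f')(N), -1) = Pow(Add(-26, Pow(Rational(-27, 521), 2), Mul(237, Rational(-27, 521))), -1) = Pow(Add(-26, Rational(729, 271441), Rational(-6399, 521)), -1) = Pow(Rational(-10390616, 271441), -1) = Rational(-271441, 10390616)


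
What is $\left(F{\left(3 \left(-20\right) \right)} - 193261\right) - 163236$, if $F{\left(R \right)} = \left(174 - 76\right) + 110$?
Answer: $-356289$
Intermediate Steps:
$F{\left(R \right)} = 208$ ($F{\left(R \right)} = 98 + 110 = 208$)
$\left(F{\left(3 \left(-20\right) \right)} - 193261\right) - 163236 = \left(208 - 193261\right) - 163236 = -193053 - 163236 = -356289$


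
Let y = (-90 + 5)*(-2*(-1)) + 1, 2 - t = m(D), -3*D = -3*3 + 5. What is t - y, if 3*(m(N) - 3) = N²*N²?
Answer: 40568/243 ≈ 166.95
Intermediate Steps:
D = 4/3 (D = -(-3*3 + 5)/3 = -(-9 + 5)/3 = -⅓*(-4) = 4/3 ≈ 1.3333)
m(N) = 3 + N⁴/3 (m(N) = 3 + (N²*N²)/3 = 3 + N⁴/3)
t = -499/243 (t = 2 - (3 + (4/3)⁴/3) = 2 - (3 + (⅓)*(256/81)) = 2 - (3 + 256/243) = 2 - 1*985/243 = 2 - 985/243 = -499/243 ≈ -2.0535)
y = -169 (y = -85*2 + 1 = -170 + 1 = -169)
t - y = -499/243 - 1*(-169) = -499/243 + 169 = 40568/243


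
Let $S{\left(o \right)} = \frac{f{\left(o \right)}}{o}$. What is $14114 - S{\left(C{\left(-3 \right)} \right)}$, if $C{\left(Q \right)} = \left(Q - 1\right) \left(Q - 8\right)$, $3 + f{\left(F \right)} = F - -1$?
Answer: $\frac{310487}{22} \approx 14113.0$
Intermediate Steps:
$f{\left(F \right)} = -2 + F$ ($f{\left(F \right)} = -3 + \left(F - -1\right) = -3 + \left(F + 1\right) = -3 + \left(1 + F\right) = -2 + F$)
$C{\left(Q \right)} = \left(-1 + Q\right) \left(-8 + Q\right)$
$S{\left(o \right)} = \frac{-2 + o}{o}$
$14114 - S{\left(C{\left(-3 \right)} \right)} = 14114 - \frac{-2 + \left(8 + \left(-3\right)^{2} - -27\right)}{8 + \left(-3\right)^{2} - -27} = 14114 - \frac{-2 + \left(8 + 9 + 27\right)}{8 + 9 + 27} = 14114 - \frac{-2 + 44}{44} = 14114 - \frac{1}{44} \cdot 42 = 14114 - \frac{21}{22} = \frac{310487}{22}$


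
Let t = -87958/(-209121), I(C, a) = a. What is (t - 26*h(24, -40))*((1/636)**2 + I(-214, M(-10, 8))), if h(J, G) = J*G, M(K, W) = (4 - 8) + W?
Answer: 4222737079351115/42294304008 ≈ 99842.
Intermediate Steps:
M(K, W) = -4 + W
h(J, G) = G*J
t = 87958/209121 (t = -87958*(-1/209121) = 87958/209121 ≈ 0.42061)
(t - 26*h(24, -40))*((1/636)**2 + I(-214, M(-10, 8))) = (87958/209121 - (-1040)*24)*((1/636)**2 + (-4 + 8)) = (87958/209121 - 26*(-960))*((1/636)**2 + 4) = (87958/209121 + 24960)*(1/404496 + 4) = (5219748118/209121)*(1617985/404496) = 4222737079351115/42294304008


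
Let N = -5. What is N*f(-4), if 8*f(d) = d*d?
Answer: -10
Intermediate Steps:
f(d) = d²/8 (f(d) = (d*d)/8 = d²/8)
N*f(-4) = -5*(-4)²/8 = -5*16/8 = -5*2 = -10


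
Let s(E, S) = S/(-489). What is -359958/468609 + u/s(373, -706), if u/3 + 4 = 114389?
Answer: 26211215277269/110279318 ≈ 2.3768e+5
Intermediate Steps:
u = 343155 (u = -12 + 3*114389 = -12 + 343167 = 343155)
s(E, S) = -S/489 (s(E, S) = S*(-1/489) = -S/489)
-359958/468609 + u/s(373, -706) = -359958/468609 + 343155/((-1/489*(-706))) = -359958*1/468609 + 343155/(706/489) = -119986/156203 + 343155*(489/706) = -119986/156203 + 167802795/706 = 26211215277269/110279318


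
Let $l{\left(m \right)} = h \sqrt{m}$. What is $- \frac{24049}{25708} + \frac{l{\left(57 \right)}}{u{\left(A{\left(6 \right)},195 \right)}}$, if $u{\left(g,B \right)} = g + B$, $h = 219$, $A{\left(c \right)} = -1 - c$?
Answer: $- \frac{24049}{25708} + \frac{219 \sqrt{57}}{188} \approx 7.8593$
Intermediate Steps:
$u{\left(g,B \right)} = B + g$
$l{\left(m \right)} = 219 \sqrt{m}$
$- \frac{24049}{25708} + \frac{l{\left(57 \right)}}{u{\left(A{\left(6 \right)},195 \right)}} = - \frac{24049}{25708} + \frac{219 \sqrt{57}}{195 - 7} = - \frac{24049}{25708} + \frac{219 \sqrt{57}}{188}$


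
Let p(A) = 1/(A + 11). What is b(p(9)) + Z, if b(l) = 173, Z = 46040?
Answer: 46213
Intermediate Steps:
p(A) = 1/(11 + A)
b(p(9)) + Z = 173 + 46040 = 46213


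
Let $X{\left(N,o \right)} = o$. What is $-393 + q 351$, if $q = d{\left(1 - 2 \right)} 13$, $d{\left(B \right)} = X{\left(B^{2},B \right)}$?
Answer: $-4956$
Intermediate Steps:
$d{\left(B \right)} = B$
$q = -13$ ($q = \left(1 - 2\right) 13 = \left(-1\right) 13 = -13$)
$-393 + q 351 = -393 - 4563 = -4956$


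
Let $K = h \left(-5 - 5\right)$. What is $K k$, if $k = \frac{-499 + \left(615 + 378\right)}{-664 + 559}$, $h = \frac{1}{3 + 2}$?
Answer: $\frac{988}{105} \approx 9.4095$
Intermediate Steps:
$h = \frac{1}{5} \approx 0.2$
$k = - \frac{494}{105}$ ($k = \frac{-499 + 993}{-105} = 494 \left(- \frac{1}{105}\right) = - \frac{494}{105} \approx -4.7048$)
$K = -2$ ($K = \frac{-5 - 5}{5} = \frac{1}{5} \left(-10\right) = -2$)
$K k = \left(-2\right) \left(- \frac{494}{105}\right) = \frac{988}{105}$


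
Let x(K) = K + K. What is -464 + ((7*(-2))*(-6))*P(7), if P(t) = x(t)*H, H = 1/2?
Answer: 124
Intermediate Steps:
x(K) = 2*K
H = ½ ≈ 0.50000
P(t) = t (P(t) = (2*t)*(½) = t)
-464 + ((7*(-2))*(-6))*P(7) = -464 + ((7*(-2))*(-6))*7 = -464 - 14*(-6)*7 = -464 + 84*7 = -464 + 588 = 124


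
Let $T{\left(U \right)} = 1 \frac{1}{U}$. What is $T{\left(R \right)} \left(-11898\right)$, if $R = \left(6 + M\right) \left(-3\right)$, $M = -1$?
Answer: $\frac{3966}{5} \approx 793.2$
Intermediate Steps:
$R = -15$ ($R = \left(6 - 1\right) \left(-3\right) = 5 \left(-3\right) = -15$)
$T{\left(U \right)} = \frac{1}{U}$
$T{\left(R \right)} \left(-11898\right) = \frac{1}{-15} \left(-11898\right) = \left(- \frac{1}{15}\right) \left(-11898\right) = \frac{3966}{5}$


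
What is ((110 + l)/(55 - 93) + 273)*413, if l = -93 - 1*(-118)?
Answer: 4228707/38 ≈ 1.1128e+5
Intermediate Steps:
l = 25 (l = -93 + 118 = 25)
((110 + l)/(55 - 93) + 273)*413 = ((110 + 25)/(55 - 93) + 273)*413 = (135/(-38) + 273)*413 = (135*(-1/38) + 273)*413 = (-135/38 + 273)*413 = (10239/38)*413 = 4228707/38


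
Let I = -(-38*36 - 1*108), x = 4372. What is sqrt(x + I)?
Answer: 2*sqrt(1462) ≈ 76.472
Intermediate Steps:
I = 1476 (I = -(-1368 - 108) = -1*(-1476) = 1476)
sqrt(x + I) = sqrt(4372 + 1476) = sqrt(5848) = 2*sqrt(1462)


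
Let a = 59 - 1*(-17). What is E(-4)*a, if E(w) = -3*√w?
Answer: -456*I ≈ -456.0*I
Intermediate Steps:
a = 76 (a = 59 + 17 = 76)
E(-4)*a = -6*I*76 = -456*I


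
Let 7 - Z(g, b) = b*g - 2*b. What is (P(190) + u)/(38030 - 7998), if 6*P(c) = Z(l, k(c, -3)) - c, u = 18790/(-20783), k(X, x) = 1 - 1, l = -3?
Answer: -1305343/1248310112 ≈ -0.0010457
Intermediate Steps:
k(X, x) = 0
Z(g, b) = 7 + 2*b - b*g (Z(g, b) = 7 - (b*g - 2*b) = 7 - (-2*b + b*g) = 7 + (2*b - b*g) = 7 + 2*b - b*g)
u = -18790/20783 (u = 18790*(-1/20783) = -18790/20783 ≈ -0.90410)
P(c) = 7/6 - c/6 (P(c) = ((7 + 2*0 - 1*0*(-3)) - c)/6 = ((7 + 0 + 0) - c)/6 = (7 - c)/6 = 7/6 - c/6)
(P(190) + u)/(38030 - 7998) = ((7/6 - 1/6*190) - 18790/20783)/(38030 - 7998) = ((7/6 - 95/3) - 18790/20783)/30032 = (-61/2 - 18790/20783)*(1/30032) = -1305343/41566*1/30032 = -1305343/1248310112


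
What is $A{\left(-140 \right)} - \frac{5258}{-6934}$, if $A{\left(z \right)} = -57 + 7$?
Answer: $- \frac{170721}{3467} \approx -49.242$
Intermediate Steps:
$A{\left(z \right)} = -50$
$A{\left(-140 \right)} - \frac{5258}{-6934} = -50 - \frac{5258}{-6934} = -50 - 5258 \left(- \frac{1}{6934}\right) = -50 - - \frac{2629}{3467} = -50 + \frac{2629}{3467} = - \frac{170721}{3467}$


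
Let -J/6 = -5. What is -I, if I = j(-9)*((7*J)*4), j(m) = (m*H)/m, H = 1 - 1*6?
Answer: 4200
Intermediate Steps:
H = -5 (H = 1 - 6 = -5)
J = 30 (J = -6*(-5) = 30)
j(m) = -5 (j(m) = (m*(-5))/m = (-5*m)/m = -5)
I = -4200 (I = -5*7*30*4 = -1050*4 = -5*840 = -4200)
-I = -1*(-4200) = 4200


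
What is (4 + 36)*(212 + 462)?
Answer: 26960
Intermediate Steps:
(4 + 36)*(212 + 462) = 40*674 = 26960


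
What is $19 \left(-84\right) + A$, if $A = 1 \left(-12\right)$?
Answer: $-1608$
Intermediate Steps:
$A = -12$
$19 \left(-84\right) + A = 19 \left(-84\right) - 12 = -1596 - 12 = -1608$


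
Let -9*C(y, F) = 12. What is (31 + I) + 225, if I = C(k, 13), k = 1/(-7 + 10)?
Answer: 764/3 ≈ 254.67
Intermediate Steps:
k = ⅓ (k = 1/3 = ⅓ ≈ 0.33333)
C(y, F) = -4/3 (C(y, F) = -⅑*12 = -4/3)
I = -4/3 ≈ -1.3333
(31 + I) + 225 = (31 - 4/3) + 225 = 89/3 + 225 = 764/3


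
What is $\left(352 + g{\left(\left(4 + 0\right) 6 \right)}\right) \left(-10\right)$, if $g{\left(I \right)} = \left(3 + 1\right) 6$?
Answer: $-3760$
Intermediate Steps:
$g{\left(I \right)} = 24$ ($g{\left(I \right)} = 4 \cdot 6 = 24$)
$\left(352 + g{\left(\left(4 + 0\right) 6 \right)}\right) \left(-10\right) = \left(352 + 24\right) \left(-10\right) = 376 \left(-10\right) = -3760$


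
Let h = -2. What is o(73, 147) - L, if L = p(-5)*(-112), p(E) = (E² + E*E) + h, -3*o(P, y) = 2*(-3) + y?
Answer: 5329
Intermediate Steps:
o(P, y) = 2 - y/3 (o(P, y) = -(2*(-3) + y)/3 = -(-6 + y)/3 = 2 - y/3)
p(E) = -2 + 2*E² (p(E) = (E² + E*E) - 2 = (E² + E²) - 2 = 2*E² - 2 = -2 + 2*E²)
L = -5376 (L = (-2 + 2*(-5)²)*(-112) = (-2 + 2*25)*(-112) = (-2 + 50)*(-112) = 48*(-112) = -5376)
o(73, 147) - L = (2 - ⅓*147) - 1*(-5376) = (2 - 49) + 5376 = -47 + 5376 = 5329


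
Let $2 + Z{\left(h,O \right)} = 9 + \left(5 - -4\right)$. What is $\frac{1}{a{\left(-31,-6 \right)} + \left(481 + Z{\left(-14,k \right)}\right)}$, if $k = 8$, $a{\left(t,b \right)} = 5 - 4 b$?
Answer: $\frac{1}{526} \approx 0.0019011$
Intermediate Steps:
$Z{\left(h,O \right)} = 16$ ($Z{\left(h,O \right)} = -2 + \left(9 + \left(5 - -4\right)\right) = -2 + \left(9 + \left(5 + 4\right)\right) = -2 + \left(9 + 9\right) = -2 + 18 = 16$)
$\frac{1}{a{\left(-31,-6 \right)} + \left(481 + Z{\left(-14,k \right)}\right)} = \frac{1}{\left(5 - -24\right) + \left(481 + 16\right)} = \frac{1}{\left(5 + 24\right) + 497} = \frac{1}{29 + 497} = \frac{1}{526}$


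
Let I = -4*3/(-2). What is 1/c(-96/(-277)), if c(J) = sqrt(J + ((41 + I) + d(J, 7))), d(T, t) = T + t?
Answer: sqrt(167862)/3030 ≈ 0.13522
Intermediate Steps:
I = 6 (I = -12*(-1/2) = 6)
c(J) = sqrt(54 + 2*J) (c(J) = sqrt(J + ((41 + 6) + (J + 7))) = sqrt(J + (47 + (7 + J))) = sqrt(J + (54 + J)) = sqrt(54 + 2*J))
1/c(-96/(-277)) = 1/(sqrt(54 + 2*(-96/(-277)))) = 1/(sqrt(54 + 2*(-96*(-1/277)))) = 1/(sqrt(54 + 2*(96/277))) = 1/(sqrt(54 + 192/277)) = 1/(sqrt(15150/277)) = 1/(5*sqrt(167862)/277) = sqrt(167862)/3030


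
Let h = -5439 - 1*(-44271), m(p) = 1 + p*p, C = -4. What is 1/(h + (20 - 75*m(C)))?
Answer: 1/37577 ≈ 2.6612e-5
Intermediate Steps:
m(p) = 1 + p²
h = 38832 (h = -5439 + 44271 = 38832)
1/(h + (20 - 75*m(C))) = 1/(38832 + (20 - 75*(1 + (-4)²))) = 1/(38832 + (20 - 75*(1 + 16))) = 1/(38832 + (20 - 75*17)) = 1/(38832 + (20 - 1275)) = 1/(38832 - 1255) = 1/37577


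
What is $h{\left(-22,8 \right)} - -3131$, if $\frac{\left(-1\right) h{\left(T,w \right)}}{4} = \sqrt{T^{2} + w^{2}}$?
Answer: $3131 - 8 \sqrt{137} \approx 3037.4$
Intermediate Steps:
$h{\left(T,w \right)} = - 4 \sqrt{T^{2} + w^{2}}$
$h{\left(-22,8 \right)} - -3131 = - 4 \sqrt{\left(-22\right)^{2} + 8^{2}} - -3131 = - 4 \sqrt{484 + 64} + 3131 = - 4 \sqrt{548} + 3131 = - 4 \cdot 2 \sqrt{137} + 3131 = - 8 \sqrt{137} + 3131 = 3131 - 8 \sqrt{137}$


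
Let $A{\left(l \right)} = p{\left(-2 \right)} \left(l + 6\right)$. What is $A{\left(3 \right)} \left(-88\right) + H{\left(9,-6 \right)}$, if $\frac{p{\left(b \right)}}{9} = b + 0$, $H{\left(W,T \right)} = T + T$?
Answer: $14244$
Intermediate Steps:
$H{\left(W,T \right)} = 2 T$
$p{\left(b \right)} = 9 b$ ($p{\left(b \right)} = 9 \left(b + 0\right) = 9 b$)
$A{\left(l \right)} = -108 - 18 l$ ($A{\left(l \right)} = 9 \left(-2\right) \left(l + 6\right) = - 18 \left(6 + l\right) = -108 - 18 l$)
$A{\left(3 \right)} \left(-88\right) + H{\left(9,-6 \right)} = \left(-108 - 54\right) \left(-88\right) + 2 \left(-6\right) = \left(-108 - 54\right) \left(-88\right) - 12 = \left(-162\right) \left(-88\right) - 12 = 14256 - 12 = 14244$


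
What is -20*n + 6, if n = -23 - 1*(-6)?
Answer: 346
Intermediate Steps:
n = -17 (n = -23 + 6 = -17)
-20*n + 6 = -20*(-17) + 6 = 340 + 6 = 346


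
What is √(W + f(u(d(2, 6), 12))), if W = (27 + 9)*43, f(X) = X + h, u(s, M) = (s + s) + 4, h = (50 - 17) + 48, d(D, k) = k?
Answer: √1645 ≈ 40.559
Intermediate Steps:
h = 81 (h = 33 + 48 = 81)
u(s, M) = 4 + 2*s (u(s, M) = 2*s + 4 = 4 + 2*s)
f(X) = 81 + X (f(X) = X + 81 = 81 + X)
W = 1548 (W = 36*43 = 1548)
√(W + f(u(d(2, 6), 12))) = √(1548 + (81 + (4 + 2*6))) = √(1548 + (81 + (4 + 12))) = √(1548 + (81 + 16)) = √(1548 + 97) = √1645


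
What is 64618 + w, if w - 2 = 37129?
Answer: 101749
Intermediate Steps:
w = 37131 (w = 2 + 37129 = 37131)
64618 + w = 64618 + 37131 = 101749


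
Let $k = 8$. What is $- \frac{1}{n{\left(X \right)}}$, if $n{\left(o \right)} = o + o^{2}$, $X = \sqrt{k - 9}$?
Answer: $\frac{1}{2} + \frac{i}{2} \approx 0.5 + 0.5 i$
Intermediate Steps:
$X = i$ ($X = \sqrt{8 - 9} = \sqrt{-1} = i \approx 1.0 i$)
$- \frac{1}{n{\left(X \right)}} = - \frac{1}{i \left(1 + i\right)} = - \frac{\left(-1\right) i \left(1 - i\right)}{2} = \frac{i \left(1 - i\right)}{2}$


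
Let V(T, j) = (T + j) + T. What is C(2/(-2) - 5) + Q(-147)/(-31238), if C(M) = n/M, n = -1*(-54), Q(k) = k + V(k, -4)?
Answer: -280697/31238 ≈ -8.9857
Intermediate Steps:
V(T, j) = j + 2*T
Q(k) = -4 + 3*k (Q(k) = k + (-4 + 2*k) = -4 + 3*k)
n = 54
C(M) = 54/M
C(2/(-2) - 5) + Q(-147)/(-31238) = 54/(2/(-2) - 5) + (-4 + 3*(-147))/(-31238) = 54/(2*(-½) - 5) + (-4 - 441)*(-1/31238) = 54/(-1 - 5) - 445*(-1/31238) = 54/(-6) + 445/31238 = 54*(-⅙) + 445/31238 = -9 + 445/31238 = -280697/31238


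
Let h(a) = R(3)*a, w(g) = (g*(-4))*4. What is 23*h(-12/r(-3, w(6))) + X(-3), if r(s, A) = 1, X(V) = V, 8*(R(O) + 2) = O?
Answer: 891/2 ≈ 445.50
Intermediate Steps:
R(O) = -2 + O/8
w(g) = -16*g (w(g) = -4*g*4 = -16*g)
h(a) = -13*a/8 (h(a) = (-2 + (⅛)*3)*a = (-2 + 3/8)*a = -13*a/8)
23*h(-12/r(-3, w(6))) + X(-3) = 23*(-(-39)/(2*1)) - 3 = 23*(-(-39)/2) - 3 = 23*(-13/8*(-12)) - 3 = 23*(39/2) - 3 = 897/2 - 3 = 891/2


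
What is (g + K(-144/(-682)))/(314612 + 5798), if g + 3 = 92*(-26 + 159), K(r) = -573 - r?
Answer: 1987994/54629905 ≈ 0.036390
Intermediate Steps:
g = 12233 (g = -3 + 92*(-26 + 159) = -3 + 92*133 = -3 + 12236 = 12233)
(g + K(-144/(-682)))/(314612 + 5798) = (12233 + (-573 - (-144)/(-682)))/(314612 + 5798) = (12233 + (-573 - (-144)*(-1)/682))/320410 = (12233 + (-573 - 1*72/341))*(1/320410) = (12233 + (-573 - 72/341))*(1/320410) = (12233 - 195465/341)*(1/320410) = (3975988/341)*(1/320410) = 1987994/54629905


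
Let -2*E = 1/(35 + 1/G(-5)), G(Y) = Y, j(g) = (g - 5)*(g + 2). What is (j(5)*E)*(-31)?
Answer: 0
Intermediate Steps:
j(g) = (-5 + g)*(2 + g)
E = -5/348 (E = -1/(2*(35 + 1/(-5))) = -1/(2*(35 - ⅕)) = -1/(2*174/5) = -½*5/174 = -5/348 ≈ -0.014368)
(j(5)*E)*(-31) = ((-10 + 5² - 3*5)*(-5/348))*(-31) = ((-10 + 25 - 15)*(-5/348))*(-31) = (0*(-5/348))*(-31) = 0*(-31) = 0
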